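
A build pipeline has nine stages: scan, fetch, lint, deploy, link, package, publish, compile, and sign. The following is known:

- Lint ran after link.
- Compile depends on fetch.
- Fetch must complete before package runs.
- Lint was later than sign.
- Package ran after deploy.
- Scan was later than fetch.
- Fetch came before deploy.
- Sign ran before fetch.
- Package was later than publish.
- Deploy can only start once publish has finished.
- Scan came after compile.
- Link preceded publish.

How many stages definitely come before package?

5

Directly stated before package: deploy, fetch, and publish.
Link reaches package via link → publish → package.
Sign reaches package via sign → fetch → package.
That's deploy, fetch, link, publish, and sign — 5 in all.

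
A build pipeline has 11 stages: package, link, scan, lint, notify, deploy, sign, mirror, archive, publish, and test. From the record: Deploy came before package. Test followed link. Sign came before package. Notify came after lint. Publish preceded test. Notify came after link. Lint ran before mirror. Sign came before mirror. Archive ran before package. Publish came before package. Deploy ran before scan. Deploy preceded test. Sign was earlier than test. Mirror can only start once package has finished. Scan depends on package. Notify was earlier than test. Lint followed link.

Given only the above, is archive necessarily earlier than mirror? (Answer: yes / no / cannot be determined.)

yes

Chain the constraints: archive → package → mirror. Each link is directly stated, so archive comes before mirror.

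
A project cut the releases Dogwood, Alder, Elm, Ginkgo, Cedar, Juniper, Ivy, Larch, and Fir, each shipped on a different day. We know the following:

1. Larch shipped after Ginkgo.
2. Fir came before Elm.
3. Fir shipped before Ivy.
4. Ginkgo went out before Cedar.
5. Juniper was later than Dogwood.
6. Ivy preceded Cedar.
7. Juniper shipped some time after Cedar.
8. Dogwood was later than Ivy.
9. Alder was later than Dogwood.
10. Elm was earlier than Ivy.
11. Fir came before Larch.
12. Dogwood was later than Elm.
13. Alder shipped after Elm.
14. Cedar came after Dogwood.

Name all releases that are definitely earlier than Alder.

Dogwood, Elm, Fir, Ivy

Directly stated before Alder: Dogwood and Elm.
Fir reaches Alder via Fir → Elm → Alder.
Ivy reaches Alder via Ivy → Dogwood → Alder.
No chain forces Ginkgo (or any of the others) ahead of Alder.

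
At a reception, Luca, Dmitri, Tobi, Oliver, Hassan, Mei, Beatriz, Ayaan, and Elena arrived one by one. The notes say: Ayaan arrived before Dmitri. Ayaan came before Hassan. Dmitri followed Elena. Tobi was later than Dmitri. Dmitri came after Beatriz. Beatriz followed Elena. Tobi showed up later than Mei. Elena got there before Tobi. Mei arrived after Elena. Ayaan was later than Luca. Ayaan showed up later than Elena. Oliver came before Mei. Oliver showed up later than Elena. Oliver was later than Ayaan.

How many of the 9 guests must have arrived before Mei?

4

Directly stated before Mei: Elena and Oliver.
Ayaan reaches Mei via Ayaan → Oliver → Mei.
Luca reaches Mei via Luca → Ayaan → Oliver → Mei.
No chain forces Tobi (or any of the others) ahead of Mei.
That's Ayaan, Elena, Luca, and Oliver — 4 in all.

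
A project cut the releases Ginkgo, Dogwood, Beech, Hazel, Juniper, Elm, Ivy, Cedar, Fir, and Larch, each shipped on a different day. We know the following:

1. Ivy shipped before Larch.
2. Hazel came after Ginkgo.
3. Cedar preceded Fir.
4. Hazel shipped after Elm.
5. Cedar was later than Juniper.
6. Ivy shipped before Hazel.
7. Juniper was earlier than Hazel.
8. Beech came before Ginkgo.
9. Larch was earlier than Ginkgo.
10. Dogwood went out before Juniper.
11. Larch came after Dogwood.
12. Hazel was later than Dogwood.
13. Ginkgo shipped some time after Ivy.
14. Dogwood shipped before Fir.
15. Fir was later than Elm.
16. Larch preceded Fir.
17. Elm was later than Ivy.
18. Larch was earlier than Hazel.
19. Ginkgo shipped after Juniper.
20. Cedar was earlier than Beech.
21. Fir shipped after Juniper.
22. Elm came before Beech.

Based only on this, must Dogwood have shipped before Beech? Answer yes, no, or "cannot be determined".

yes

Chain the constraints: Dogwood → Juniper → Cedar → Beech. Each link is directly stated, so Dogwood comes before Beech.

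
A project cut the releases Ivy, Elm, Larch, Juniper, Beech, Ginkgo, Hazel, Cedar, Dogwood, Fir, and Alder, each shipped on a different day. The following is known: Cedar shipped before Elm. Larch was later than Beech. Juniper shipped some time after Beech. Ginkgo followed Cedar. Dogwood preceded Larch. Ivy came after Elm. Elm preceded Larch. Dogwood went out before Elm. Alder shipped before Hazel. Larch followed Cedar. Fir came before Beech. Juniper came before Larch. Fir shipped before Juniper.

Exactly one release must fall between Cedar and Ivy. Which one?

Elm

Tracing the constraints gives Cedar → Elm → Ivy, so Elm sits after Cedar and before Ivy.
No other release is forced both after Cedar and before Ivy.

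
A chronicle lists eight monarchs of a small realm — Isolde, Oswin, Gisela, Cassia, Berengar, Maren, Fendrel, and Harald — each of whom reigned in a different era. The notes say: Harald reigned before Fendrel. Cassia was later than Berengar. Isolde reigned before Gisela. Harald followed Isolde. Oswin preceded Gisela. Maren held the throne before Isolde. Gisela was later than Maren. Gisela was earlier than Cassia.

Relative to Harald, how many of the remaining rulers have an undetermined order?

Forced before Harald: Isolde and Maren; forced after Harald: Fendrel.
That leaves Berengar, Cassia, Gisela, and Oswin with no forced order relative to Harald — 4.

4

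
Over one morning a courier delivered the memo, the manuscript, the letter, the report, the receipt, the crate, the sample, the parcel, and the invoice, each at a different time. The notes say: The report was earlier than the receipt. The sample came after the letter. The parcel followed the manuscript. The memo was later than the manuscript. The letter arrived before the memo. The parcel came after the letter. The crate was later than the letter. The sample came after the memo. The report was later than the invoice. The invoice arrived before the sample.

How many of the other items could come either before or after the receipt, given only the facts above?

6

Forced before the receipt: the invoice and the report.
That leaves the crate, the letter, the manuscript, the memo, the parcel, and the sample with no forced order relative to the receipt — 6.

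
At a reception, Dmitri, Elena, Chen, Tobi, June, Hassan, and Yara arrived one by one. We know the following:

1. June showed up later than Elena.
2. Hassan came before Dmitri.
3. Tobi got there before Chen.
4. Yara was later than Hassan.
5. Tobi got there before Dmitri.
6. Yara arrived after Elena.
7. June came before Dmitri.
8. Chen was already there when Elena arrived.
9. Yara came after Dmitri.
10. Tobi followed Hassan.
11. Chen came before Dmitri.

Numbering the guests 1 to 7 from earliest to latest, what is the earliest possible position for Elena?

Chen, Hassan, and Tobi must all come before Elena — 3 forced predecessors.
Nothing else is forced ahead of Elena, so their earliest slot is position 3 + 1 = 4.

4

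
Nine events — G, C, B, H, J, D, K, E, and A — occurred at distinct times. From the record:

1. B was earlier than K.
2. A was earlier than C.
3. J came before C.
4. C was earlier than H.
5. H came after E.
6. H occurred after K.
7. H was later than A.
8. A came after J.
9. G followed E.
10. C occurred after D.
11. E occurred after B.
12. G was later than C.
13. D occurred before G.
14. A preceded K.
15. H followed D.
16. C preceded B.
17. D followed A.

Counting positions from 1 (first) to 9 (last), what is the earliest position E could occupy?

A, B, C, D, and J must all come before E — 5 forced predecessors.
Nothing else is forced ahead of E, so its earliest slot is position 5 + 1 = 6.

6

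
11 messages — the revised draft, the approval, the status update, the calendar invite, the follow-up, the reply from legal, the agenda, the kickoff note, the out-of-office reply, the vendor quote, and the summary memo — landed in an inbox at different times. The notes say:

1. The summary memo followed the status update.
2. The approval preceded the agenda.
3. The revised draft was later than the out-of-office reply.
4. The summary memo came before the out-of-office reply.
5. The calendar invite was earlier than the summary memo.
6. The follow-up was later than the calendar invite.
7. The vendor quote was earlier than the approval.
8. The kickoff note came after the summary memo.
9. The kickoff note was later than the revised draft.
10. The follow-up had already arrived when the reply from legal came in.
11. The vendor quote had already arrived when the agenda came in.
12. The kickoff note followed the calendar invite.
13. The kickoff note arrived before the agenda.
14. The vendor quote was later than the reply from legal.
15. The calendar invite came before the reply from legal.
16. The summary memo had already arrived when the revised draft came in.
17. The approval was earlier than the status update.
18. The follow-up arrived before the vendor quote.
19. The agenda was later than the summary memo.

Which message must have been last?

Every other message has a chain of constraints placing it before the agenda, so the agenda is last.

the agenda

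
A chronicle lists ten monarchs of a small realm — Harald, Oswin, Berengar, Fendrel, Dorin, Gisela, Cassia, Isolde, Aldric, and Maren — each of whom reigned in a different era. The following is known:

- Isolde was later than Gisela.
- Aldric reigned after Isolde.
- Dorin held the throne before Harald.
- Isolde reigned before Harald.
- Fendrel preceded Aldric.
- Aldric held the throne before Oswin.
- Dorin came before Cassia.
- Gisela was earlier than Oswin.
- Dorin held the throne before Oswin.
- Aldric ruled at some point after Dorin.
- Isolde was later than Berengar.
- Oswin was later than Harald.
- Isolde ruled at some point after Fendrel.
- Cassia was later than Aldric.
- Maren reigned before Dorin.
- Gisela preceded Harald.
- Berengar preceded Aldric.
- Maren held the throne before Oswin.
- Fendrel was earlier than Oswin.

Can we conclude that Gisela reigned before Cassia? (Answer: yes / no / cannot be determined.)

yes

Chain the constraints: Gisela → Isolde → Aldric → Cassia. Each link is directly stated, so Gisela comes before Cassia.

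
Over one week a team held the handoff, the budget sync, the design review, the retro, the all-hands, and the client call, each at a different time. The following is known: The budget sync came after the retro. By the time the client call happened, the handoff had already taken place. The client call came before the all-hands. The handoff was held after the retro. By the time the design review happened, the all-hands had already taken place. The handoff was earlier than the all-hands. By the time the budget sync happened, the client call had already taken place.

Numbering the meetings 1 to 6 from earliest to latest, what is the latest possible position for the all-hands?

5

The all-hands must come before the design review — 1 meeting forced after it.
Everything else can be placed before the all-hands in some valid order, so the all-hands can sit as late as position 6 − 1 = 5.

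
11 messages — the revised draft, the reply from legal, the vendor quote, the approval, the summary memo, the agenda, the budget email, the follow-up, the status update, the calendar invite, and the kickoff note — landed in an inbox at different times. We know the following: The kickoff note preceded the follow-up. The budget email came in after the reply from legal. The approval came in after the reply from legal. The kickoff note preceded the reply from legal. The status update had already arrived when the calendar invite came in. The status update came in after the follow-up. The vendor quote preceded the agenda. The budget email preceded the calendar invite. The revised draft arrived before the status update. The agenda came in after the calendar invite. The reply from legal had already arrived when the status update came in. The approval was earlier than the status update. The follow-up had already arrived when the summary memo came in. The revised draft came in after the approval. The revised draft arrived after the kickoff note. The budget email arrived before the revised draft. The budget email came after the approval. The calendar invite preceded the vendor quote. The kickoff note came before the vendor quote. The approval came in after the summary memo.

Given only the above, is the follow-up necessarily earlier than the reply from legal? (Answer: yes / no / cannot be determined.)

cannot be determined

No chain of stated constraints runs from the follow-up to the reply from legal, and none runs from the reply from legal to the follow-up either.
So the relative order of the follow-up and the reply from legal is not fixed by the given facts.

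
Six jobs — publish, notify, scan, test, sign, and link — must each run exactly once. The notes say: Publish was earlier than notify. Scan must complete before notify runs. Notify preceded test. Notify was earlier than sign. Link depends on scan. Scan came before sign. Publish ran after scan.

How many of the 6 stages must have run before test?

Directly stated before test: notify.
Publish reaches test via publish → notify → test.
Scan reaches test via scan → notify → test.
No chain forces link (or any of the others) ahead of test.
That's notify, publish, and scan — 3 in all.

3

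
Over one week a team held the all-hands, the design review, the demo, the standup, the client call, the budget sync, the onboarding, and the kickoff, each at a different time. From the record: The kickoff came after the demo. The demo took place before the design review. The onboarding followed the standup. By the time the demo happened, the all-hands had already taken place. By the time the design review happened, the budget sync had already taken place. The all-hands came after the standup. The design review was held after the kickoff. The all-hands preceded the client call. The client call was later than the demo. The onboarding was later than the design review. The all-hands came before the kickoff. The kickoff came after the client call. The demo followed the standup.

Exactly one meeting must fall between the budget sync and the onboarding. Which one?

Tracing the constraints gives the budget sync → the design review → the onboarding, so the design review sits after the budget sync and before the onboarding.
No other meeting is forced both after the budget sync and before the onboarding.

the design review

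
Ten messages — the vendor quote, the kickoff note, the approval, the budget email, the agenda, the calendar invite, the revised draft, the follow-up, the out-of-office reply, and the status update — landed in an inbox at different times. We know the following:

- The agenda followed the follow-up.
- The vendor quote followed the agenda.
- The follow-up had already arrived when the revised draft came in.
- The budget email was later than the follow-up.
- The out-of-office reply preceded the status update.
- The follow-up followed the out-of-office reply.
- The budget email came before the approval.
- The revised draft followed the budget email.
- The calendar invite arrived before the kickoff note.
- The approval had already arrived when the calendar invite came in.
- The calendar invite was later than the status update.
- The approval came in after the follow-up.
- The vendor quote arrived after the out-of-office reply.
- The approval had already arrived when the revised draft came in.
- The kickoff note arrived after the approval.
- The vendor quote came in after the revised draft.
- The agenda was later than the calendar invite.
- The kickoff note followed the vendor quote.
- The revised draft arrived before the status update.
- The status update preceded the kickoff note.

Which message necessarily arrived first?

The out-of-office reply has a chain of constraints placing it before every other message, so the out-of-office reply must be first.

the out-of-office reply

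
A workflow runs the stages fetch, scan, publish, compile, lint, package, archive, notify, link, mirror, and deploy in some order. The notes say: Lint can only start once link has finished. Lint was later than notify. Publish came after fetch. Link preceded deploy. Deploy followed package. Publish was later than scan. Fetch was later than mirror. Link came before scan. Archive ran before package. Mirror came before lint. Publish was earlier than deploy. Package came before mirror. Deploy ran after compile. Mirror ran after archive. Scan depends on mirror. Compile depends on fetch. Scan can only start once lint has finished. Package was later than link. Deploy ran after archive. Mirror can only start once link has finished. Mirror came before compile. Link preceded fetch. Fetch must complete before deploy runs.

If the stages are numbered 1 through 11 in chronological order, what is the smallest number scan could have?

Archive, link, lint, mirror, notify, and package must all come before scan — 6 forced predecessors.
Nothing else is forced ahead of scan, so its earliest slot is position 6 + 1 = 7.

7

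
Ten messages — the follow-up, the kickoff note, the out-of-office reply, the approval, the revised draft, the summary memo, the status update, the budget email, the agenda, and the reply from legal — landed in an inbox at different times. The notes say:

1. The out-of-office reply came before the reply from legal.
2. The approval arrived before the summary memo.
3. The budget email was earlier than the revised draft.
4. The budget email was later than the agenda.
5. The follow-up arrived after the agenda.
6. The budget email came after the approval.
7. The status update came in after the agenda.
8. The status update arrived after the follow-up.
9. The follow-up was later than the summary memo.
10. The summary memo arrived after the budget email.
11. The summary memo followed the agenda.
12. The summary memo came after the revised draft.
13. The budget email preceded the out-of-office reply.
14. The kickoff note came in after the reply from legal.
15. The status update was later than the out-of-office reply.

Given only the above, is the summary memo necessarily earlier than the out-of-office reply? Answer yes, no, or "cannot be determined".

cannot be determined

No chain of stated constraints runs from the summary memo to the out-of-office reply, and none runs from the out-of-office reply to the summary memo either.
So the relative order of the summary memo and the out-of-office reply is not fixed by the given facts.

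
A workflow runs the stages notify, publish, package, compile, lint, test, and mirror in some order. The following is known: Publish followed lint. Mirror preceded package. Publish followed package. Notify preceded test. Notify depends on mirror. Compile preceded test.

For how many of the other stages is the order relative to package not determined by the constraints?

4

Forced before package: mirror; forced after package: publish.
That leaves compile, lint, notify, and test with no forced order relative to package — 4.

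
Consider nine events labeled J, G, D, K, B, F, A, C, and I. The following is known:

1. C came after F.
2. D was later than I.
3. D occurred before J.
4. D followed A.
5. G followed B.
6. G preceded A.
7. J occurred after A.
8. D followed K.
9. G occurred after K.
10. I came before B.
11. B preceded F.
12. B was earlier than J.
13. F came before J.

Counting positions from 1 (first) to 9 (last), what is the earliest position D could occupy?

6

A, B, G, I, and K must all come before D — 5 forced predecessors.
Nothing else is forced ahead of D, so its earliest slot is position 5 + 1 = 6.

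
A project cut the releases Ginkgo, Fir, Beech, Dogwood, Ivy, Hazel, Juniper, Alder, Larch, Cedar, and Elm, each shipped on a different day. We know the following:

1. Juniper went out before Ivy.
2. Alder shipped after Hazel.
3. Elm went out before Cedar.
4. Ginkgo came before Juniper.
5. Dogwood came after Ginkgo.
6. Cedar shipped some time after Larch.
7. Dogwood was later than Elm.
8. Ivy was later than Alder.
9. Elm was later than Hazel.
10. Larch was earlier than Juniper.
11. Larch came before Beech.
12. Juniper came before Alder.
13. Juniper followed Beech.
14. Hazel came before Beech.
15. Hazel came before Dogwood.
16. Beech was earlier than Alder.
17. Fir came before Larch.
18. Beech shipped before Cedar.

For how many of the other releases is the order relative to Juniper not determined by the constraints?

3

Forced before Juniper: Beech, Fir, Ginkgo, Hazel, and Larch; forced after Juniper: Alder and Ivy.
That leaves Cedar, Dogwood, and Elm with no forced order relative to Juniper — 3.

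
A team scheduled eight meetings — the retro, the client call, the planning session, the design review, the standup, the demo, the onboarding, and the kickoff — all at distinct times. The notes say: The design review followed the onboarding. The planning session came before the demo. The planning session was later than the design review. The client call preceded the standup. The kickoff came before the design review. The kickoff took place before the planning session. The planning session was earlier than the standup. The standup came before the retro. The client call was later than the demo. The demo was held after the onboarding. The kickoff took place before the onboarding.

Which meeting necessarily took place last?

Every other meeting has a chain of constraints placing it before the retro, so the retro is last.

the retro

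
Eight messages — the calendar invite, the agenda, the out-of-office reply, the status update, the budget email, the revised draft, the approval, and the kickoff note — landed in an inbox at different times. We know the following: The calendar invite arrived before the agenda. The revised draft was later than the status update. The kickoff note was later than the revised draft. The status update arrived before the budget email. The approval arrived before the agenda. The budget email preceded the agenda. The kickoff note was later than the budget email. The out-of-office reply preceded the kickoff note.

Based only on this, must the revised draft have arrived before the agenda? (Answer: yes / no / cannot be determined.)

No chain of stated constraints runs from the revised draft to the agenda, and none runs from the agenda to the revised draft either.
So the relative order of the revised draft and the agenda is not fixed by the given facts.

cannot be determined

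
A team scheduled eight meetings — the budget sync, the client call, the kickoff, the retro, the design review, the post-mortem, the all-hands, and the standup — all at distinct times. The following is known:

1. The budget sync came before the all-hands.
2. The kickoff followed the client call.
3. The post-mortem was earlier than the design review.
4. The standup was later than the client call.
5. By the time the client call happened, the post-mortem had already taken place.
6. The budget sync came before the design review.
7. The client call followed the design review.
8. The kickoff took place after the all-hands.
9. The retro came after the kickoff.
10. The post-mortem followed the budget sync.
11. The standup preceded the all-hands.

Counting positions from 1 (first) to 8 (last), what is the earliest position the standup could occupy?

The budget sync, the client call, the design review, and the post-mortem must all come before the standup — 4 forced predecessors.
Nothing else is forced ahead of the standup, so its earliest slot is position 4 + 1 = 5.

5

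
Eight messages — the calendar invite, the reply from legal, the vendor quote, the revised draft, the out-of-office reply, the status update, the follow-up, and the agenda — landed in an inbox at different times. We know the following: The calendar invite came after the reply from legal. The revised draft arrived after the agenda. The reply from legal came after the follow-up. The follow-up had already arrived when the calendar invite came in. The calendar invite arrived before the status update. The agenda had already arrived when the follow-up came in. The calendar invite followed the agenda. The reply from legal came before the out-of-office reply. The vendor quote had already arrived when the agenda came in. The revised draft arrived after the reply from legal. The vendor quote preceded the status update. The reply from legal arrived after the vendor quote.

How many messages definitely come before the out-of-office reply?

Directly stated before the out-of-office reply: the reply from legal.
The agenda reaches the out-of-office reply via the agenda → the follow-up → the reply from legal → the out-of-office reply.
The follow-up reaches the out-of-office reply via the follow-up → the reply from legal → the out-of-office reply.
The vendor quote reaches the out-of-office reply via the vendor quote → the reply from legal → the out-of-office reply.
That's the agenda, the follow-up, the reply from legal, and the vendor quote — 4 in all.

4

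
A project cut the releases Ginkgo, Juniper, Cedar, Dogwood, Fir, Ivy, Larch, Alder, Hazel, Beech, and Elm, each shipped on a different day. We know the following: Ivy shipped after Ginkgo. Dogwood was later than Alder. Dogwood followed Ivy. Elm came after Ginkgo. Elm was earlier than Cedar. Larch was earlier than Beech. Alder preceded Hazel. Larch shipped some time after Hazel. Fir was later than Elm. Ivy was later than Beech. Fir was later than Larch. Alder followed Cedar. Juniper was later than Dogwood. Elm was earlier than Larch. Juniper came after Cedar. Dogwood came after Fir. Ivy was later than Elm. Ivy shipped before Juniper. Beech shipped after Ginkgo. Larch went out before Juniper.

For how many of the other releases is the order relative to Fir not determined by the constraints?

Forced before Fir: Alder, Cedar, Elm, Ginkgo, Hazel, and Larch; forced after Fir: Dogwood and Juniper.
That leaves Beech and Ivy with no forced order relative to Fir — 2.

2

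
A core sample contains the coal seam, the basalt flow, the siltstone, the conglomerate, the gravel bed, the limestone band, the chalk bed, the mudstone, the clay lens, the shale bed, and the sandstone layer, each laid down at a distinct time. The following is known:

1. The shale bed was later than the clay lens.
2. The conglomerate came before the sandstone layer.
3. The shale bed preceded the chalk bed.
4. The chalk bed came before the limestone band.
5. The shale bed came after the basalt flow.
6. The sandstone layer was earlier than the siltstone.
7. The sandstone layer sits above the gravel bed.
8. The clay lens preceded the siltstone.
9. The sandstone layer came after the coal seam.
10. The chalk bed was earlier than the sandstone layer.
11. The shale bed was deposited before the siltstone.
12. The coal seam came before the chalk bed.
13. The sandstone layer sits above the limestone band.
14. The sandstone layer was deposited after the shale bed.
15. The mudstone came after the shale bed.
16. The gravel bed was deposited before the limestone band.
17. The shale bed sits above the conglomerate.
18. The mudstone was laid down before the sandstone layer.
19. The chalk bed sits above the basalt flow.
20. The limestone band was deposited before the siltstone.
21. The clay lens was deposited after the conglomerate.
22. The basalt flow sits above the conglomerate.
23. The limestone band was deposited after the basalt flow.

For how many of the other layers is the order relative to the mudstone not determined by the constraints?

Forced before the mudstone: the basalt flow, the clay lens, the conglomerate, and the shale bed; forced after the mudstone: the sandstone layer and the siltstone.
That leaves the chalk bed, the coal seam, the gravel bed, and the limestone band with no forced order relative to the mudstone — 4.

4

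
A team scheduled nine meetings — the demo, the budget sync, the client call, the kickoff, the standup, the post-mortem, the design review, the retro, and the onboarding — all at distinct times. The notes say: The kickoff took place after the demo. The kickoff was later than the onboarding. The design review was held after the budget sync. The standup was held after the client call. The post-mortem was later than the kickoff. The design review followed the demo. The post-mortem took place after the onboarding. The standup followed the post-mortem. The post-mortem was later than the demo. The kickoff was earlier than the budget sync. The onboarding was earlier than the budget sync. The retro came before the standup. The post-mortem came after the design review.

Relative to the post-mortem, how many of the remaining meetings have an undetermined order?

Forced before the post-mortem: the budget sync, the demo, the design review, the kickoff, and the onboarding; forced after the post-mortem: the standup.
That leaves the client call and the retro with no forced order relative to the post-mortem — 2.

2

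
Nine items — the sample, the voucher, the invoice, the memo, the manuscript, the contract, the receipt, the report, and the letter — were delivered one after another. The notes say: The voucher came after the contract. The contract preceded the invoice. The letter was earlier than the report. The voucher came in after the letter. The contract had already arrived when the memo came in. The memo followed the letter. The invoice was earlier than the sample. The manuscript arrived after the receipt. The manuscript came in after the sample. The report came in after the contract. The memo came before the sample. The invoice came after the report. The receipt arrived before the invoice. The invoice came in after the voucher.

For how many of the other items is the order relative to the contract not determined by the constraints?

Forced after the contract: the invoice, the manuscript, the memo, the report, the sample, and the voucher.
That leaves the letter and the receipt with no forced order relative to the contract — 2.

2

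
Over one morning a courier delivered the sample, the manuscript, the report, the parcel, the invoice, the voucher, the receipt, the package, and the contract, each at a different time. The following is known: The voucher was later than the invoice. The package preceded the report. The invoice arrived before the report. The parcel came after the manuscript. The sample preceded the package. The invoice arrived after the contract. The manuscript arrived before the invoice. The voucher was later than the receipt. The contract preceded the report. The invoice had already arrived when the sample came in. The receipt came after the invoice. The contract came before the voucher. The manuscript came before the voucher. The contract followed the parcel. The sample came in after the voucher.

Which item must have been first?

the manuscript

The manuscript has a chain of constraints placing it before every other item, so the manuscript must be first.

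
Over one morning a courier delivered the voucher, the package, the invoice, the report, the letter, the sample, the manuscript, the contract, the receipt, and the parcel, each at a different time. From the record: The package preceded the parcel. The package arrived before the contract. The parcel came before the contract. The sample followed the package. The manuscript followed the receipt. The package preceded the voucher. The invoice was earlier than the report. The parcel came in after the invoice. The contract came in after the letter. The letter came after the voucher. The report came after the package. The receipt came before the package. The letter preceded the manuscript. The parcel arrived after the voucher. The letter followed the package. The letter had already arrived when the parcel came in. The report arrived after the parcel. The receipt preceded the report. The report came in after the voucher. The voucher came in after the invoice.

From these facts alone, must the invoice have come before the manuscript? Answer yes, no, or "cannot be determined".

yes

Chain the constraints: the invoice → the voucher → the letter → the manuscript. Each link is directly stated, so the invoice comes before the manuscript.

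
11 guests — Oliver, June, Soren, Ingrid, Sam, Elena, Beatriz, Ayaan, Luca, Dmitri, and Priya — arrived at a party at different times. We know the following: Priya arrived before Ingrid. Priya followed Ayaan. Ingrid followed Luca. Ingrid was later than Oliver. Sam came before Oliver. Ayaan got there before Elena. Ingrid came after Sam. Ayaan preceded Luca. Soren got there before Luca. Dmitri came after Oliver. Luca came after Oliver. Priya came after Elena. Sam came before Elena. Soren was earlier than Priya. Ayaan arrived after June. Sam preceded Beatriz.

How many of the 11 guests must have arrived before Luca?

Directly stated before Luca: Ayaan, Oliver, and Soren.
June reaches Luca via June → Ayaan → Luca.
Sam reaches Luca via Sam → Oliver → Luca.
No chain forces Beatriz (or any of the others) ahead of Luca.
That's Ayaan, June, Oliver, Sam, and Soren — 5 in all.

5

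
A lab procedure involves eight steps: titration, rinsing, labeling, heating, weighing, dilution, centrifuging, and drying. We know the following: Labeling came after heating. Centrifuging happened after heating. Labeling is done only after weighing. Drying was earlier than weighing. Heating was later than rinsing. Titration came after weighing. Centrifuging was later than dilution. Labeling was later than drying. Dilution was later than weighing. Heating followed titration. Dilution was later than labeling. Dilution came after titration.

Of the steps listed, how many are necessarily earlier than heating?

Directly stated before heating: rinsing and titration.
Drying reaches heating via drying → weighing → titration → heating.
Weighing reaches heating via weighing → titration → heating.
That's drying, rinsing, titration, and weighing — 4 in all.

4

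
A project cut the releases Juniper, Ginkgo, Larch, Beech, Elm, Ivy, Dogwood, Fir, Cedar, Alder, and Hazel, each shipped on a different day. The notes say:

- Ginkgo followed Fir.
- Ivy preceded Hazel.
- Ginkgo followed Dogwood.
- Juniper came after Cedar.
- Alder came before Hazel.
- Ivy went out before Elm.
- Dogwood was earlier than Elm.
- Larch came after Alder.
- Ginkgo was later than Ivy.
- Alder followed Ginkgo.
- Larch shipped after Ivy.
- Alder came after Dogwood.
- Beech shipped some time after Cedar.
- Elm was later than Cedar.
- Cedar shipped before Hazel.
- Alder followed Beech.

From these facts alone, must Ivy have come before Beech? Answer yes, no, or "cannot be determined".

cannot be determined

No chain of stated constraints runs from Ivy to Beech, and none runs from Beech to Ivy either.
So the relative order of Ivy and Beech is not fixed by the given facts.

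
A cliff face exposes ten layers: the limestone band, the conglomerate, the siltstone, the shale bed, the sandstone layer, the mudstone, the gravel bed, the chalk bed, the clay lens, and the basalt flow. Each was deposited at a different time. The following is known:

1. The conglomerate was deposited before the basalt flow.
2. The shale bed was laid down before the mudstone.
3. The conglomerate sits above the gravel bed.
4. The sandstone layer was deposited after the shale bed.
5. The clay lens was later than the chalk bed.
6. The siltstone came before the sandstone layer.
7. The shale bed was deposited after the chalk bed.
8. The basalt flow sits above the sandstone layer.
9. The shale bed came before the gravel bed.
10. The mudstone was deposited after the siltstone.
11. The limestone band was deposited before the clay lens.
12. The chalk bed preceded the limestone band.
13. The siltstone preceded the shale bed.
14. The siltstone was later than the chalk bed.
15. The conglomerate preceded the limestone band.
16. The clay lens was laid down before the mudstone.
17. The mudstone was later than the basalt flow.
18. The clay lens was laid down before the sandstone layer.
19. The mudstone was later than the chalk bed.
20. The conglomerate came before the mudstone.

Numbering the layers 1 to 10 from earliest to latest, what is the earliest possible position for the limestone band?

The chalk bed, the conglomerate, the gravel bed, the shale bed, and the siltstone must all come before the limestone band — 5 forced predecessors.
Nothing else is forced ahead of the limestone band, so its earliest slot is position 5 + 1 = 6.

6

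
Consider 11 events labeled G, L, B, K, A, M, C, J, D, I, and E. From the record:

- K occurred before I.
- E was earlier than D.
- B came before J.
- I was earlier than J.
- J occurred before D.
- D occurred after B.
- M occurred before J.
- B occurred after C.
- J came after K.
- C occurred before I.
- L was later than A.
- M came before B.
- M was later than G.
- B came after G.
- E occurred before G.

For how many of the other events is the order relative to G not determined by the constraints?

Forced before G: E; forced after G: B, D, J, and M.
That leaves A, C, I, K, and L with no forced order relative to G — 5.

5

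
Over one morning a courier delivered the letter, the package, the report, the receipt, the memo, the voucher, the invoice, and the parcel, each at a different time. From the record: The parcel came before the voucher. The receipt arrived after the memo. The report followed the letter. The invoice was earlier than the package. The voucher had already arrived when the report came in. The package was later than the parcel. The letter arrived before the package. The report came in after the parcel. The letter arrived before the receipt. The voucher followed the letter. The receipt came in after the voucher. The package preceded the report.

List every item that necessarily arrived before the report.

the invoice, the letter, the package, the parcel, the voucher

Directly stated before the report: the letter, the package, the parcel, and the voucher.
The invoice reaches the report via the invoice → the package → the report.
No chain forces the memo (or any of the others) ahead of the report.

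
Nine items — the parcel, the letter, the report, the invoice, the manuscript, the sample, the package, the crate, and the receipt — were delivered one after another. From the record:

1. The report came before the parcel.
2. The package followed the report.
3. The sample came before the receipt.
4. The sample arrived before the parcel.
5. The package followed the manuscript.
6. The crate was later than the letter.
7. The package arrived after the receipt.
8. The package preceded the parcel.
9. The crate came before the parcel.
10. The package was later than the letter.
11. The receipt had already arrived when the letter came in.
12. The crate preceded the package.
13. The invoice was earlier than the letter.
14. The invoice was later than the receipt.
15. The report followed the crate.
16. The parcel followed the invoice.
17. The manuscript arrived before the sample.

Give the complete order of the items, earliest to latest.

the manuscript, the sample, the receipt, the invoice, the letter, the crate, the report, the package, the parcel

The constraints fix every adjacent pair, so only one ordering works:
the manuscript → the sample → the receipt → the invoice → the letter → the crate → the report → the package → the parcel.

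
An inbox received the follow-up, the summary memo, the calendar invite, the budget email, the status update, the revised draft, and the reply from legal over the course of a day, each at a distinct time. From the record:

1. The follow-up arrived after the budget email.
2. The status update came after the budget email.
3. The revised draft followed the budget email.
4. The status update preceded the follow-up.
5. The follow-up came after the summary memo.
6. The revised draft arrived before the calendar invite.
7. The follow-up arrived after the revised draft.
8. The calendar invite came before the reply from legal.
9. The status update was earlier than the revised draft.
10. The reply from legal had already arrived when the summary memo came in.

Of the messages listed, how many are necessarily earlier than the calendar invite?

Directly stated before the calendar invite: the revised draft.
The budget email reaches the calendar invite via the budget email → the revised draft → the calendar invite.
The status update reaches the calendar invite via the status update → the revised draft → the calendar invite.
No chain forces the follow-up (or any of the others) ahead of the calendar invite.
That's the budget email, the revised draft, and the status update — 3 in all.

3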